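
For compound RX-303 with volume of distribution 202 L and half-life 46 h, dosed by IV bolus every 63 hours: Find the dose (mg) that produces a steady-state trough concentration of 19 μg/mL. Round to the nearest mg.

τ/t½ = 63/46 ≈ 1.3696, so f = (1/2)^(63/46) ≈ 0.387008.
Cmin,ss = (D/Vd)·f/(1−f), so D = Cmin,ss·Vd·(1−f)/f.
D = 19 × 202 × (1−f)/f ≈ 19 × 202 × 1.58393 ≈ 6079.12 mg.

6079 mg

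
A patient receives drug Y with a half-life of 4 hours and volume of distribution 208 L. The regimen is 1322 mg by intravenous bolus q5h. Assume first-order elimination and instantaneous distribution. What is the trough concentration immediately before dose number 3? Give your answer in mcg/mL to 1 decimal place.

f = (1/2)^(τ/t½) = (1/2)^(5/4) ≈ 0.4204.
C₀ = D/Vd = 1322/208 ≈ 6.356 mcg/mL.
Before the 3rd dose, 2 doses have been given. Superposition: Cmin = C₀·(f + f²).
≈ 6.356 × (0.4204 + 0.1767) ≈ 6.356 × 0.5971 ≈ 3.795 mcg/mL.

3.8 mcg/mL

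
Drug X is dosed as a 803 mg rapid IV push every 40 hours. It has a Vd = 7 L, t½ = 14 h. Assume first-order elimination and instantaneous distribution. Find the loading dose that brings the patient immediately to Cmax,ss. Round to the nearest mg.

932 mg

f = (1/2)^(40/14) ≈ 0.138011; accumulation ratio R = 1/(1−f) ≈ 1.16011.
Loading dose to hit Cmax,ss on first dose: D_load = D_maint·R ≈ 803 × 1.16011 ≈ 931.57 mg.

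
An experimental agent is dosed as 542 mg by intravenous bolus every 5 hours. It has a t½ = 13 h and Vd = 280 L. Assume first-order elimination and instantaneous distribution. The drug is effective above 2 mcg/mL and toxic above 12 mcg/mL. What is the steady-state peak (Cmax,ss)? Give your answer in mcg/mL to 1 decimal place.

8.3 mcg/mL

Over one 5-h interval, 5/13 ≈ 0.38462 half-lives elapse, leaving f ≈ 0.7660 of each dose.
Accumulation ratio R = 1/(1 − f) ≈ 1/0.2340 ≈ 4.2735.
Each bolus raises the concentration by D/Vd = 542/280 ≈ 1.936 mcg/mL.
Cmax,ss = C₀/(1 − f) ≈ 1.936/0.2340 ≈ 8.274 mcg/mL.
Peak 8.3 mcg/mL vs MTC 12 mcg/mL: below toxic threshold.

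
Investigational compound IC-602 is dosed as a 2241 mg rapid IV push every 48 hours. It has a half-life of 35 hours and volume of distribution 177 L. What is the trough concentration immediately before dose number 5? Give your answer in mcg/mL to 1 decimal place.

f = (1/2)^(τ/t½) = (1/2)^(48/35) ≈ 0.3865.
C₀ = D/Vd = 2241/177 ≈ 12.661 mcg/mL.
Before the 5th dose, 4 doses have been given. Superposition: Cmin = C₀·(f + f² + … + f^4).
≈ 12.661 × (0.3865 + 0.1494 + 0.0577 + 0.0223) ≈ 12.661 × 0.6159 ≈ 7.798 mcg/mL.

7.8 mcg/mL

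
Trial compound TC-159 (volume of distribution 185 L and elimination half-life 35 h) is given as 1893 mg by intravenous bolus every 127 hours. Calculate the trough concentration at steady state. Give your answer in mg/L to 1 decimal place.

k = ln2/t½ = ln2/35 ≈ 0.019804 h⁻¹; fraction remaining f = e^(−kτ) = e^(−0.019804×127) ≈ 0.0809.
Accumulation ratio R = 1/(1 − f) ≈ 1/0.9191 ≈ 1.0880.
Each bolus raises the concentration by D/Vd = 1893/185 ≈ 10.232 mg/L.
Steady-state peak Cmax,ss = C₀·R ≈ 10.232 × 1.0880 ≈ 11.132 mg/L.
One interval later, Cmin,ss = Cmax,ss·e^(−kτ) ≈ 11.132 × 0.0809 ≈ 0.901 mg/L.

0.9 mg/L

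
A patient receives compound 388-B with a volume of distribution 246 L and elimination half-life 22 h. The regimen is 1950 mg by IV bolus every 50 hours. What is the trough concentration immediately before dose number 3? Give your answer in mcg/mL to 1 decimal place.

2.0 mcg/mL

f = (1/2)^(τ/t½) = (1/2)^(50/22) ≈ 0.2069.
C₀ = D/Vd = 1950/246 ≈ 7.927 mcg/mL.
Before the 3rd dose, 2 doses have been given. Superposition: Cmin = C₀·(f + f²).
≈ 7.927 × (0.2069 + 0.0428) ≈ 7.927 × 0.2497 ≈ 1.979 mcg/mL.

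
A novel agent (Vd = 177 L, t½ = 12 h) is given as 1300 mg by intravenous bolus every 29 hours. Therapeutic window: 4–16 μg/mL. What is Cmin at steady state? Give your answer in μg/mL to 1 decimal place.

Over one 29-h interval, 29/12 ≈ 2.4167 half-lives elapse, leaving f ≈ 0.1873 of each dose.
Accumulation ratio R = 1/(1 − f) ≈ 1/0.8127 ≈ 1.2305.
Single-dose peak C₀ = D/Vd = 1300/177 ≈ 7.345 μg/mL.
Steady-state peak Cmax,ss = C₀·R ≈ 7.345 × 1.2305 ≈ 9.038 μg/mL.
Steady-state trough Cmin,ss = Cmax,ss·f ≈ 9.038 × 0.1873 ≈ 1.693 μg/mL.
Trough 1.7 μg/mL vs MEC 4 μg/mL: subtherapeutic.

1.7 μg/mL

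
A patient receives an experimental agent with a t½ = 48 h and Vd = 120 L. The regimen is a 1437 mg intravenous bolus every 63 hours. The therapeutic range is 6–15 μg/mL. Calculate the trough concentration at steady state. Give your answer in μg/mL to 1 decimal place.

8.1 μg/mL

k = ln2/t½ = ln2/48 ≈ 0.014441 h⁻¹; fraction remaining f = e^(−kτ) = e^(−0.014441×63) ≈ 0.4026.
Accumulation ratio R = 1/(1 − f) ≈ 1/0.5974 ≈ 1.6739.
Each bolus raises the concentration by D/Vd = 1437/120 ≈ 11.975 μg/mL.
Steady-state peak Cmax,ss = C₀·R ≈ 11.975 × 1.6739 ≈ 20.045 μg/mL.
One interval later, Cmin,ss = Cmax,ss·e^(−kτ) ≈ 20.045 × 0.4026 ≈ 8.070 μg/mL.
Trough 8.1 μg/mL vs MEC 6 μg/mL: adequate.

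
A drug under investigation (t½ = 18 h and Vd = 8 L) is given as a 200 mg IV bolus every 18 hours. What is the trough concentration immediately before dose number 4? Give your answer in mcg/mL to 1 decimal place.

f = (1/2)^(τ/t½) = (1/2)^(18/18) ≈ 0.5000.
C₀ = D/Vd = 200/8 ≈ 25.000 mcg/mL.
Before the 4th dose, 3 doses have been given. Superposition: Cmin = C₀·(f + f² + … + f^3).
≈ 25.000 × (0.5000 + 0.2500 + 0.1250) ≈ 25.000 × 0.8750 ≈ 21.875 mcg/mL.

21.9 mcg/mL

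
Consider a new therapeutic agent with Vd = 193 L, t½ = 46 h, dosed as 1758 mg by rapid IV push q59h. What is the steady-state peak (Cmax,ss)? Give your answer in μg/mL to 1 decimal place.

Over one 59-h interval, 59/46 ≈ 1.2826 half-lives elapse, leaving f ≈ 0.4111 of each dose.
Accumulation ratio R = 1/(1 − f) ≈ 1/0.5889 ≈ 1.6981.
Each bolus raises the concentration by D/Vd = 1758/193 ≈ 9.109 μg/mL.
Steady-state peak Cmax,ss = C₀·R ≈ 9.109 × 1.6981 ≈ 15.468 μg/mL.

15.5 μg/mL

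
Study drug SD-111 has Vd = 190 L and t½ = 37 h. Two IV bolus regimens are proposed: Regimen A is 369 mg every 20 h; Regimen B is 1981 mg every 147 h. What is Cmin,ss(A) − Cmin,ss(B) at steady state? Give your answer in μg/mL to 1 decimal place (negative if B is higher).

Regimen A: f = (1/2)^(20/37) ≈ 0.6875; Cmin,ss = (369/190)·f/(1−f) ≈ 4.273 μg/mL.
Regimen B: f = (1/2)^(147/37) ≈ 0.0637; Cmin,ss = (1981/190)·f/(1−f) ≈ 0.709 μg/mL.
Difference ≈ 4.273 − 0.709 ≈ 3.564 μg/mL.

3.6 μg/mL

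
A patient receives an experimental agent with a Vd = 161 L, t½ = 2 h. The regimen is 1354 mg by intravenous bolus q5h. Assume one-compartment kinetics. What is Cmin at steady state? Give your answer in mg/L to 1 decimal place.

Over one 5-h interval, 5/2 ≈ 2.5 half-lives elapse, leaving f ≈ 0.1768 of each dose.
At steady state, accumulation factor R = 1/(1 − e^(−kτ)) ≈ 1.2148.
Single-dose peak C₀ = D/Vd = 1354/161 ≈ 8.410 mg/L.
Steady-state peak Cmax,ss = C₀·R ≈ 8.410 × 1.2148 ≈ 10.216 mg/L.
Steady-state trough Cmin,ss = Cmax,ss·f ≈ 10.216 × 0.1768 ≈ 1.806 mg/L.

1.8 mg/L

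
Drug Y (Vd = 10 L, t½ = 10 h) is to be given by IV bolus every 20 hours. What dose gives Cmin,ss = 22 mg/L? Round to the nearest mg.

τ/t½ = 20/10 ≈ 2, so f = (1/2)^(20/10) ≈ 0.250000.
Cmin,ss = (D/Vd)·f/(1−f), so D = Cmin,ss·Vd·(1−f)/f.
D = 22 × 10 × (1−f)/f ≈ 22 × 10 × 3.00000 ≈ 660.00 mg.

660 mg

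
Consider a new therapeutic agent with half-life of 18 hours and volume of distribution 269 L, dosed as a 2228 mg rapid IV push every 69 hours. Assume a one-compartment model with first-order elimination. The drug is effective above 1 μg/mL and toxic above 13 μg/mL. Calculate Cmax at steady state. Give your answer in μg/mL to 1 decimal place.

8.9 μg/mL

τ/t½ = 69/18 ≈ 3.8333, so fraction remaining f = (1/2)^(69/18) ≈ 0.0702.
Accumulation ratio R = 1/(1 − f) ≈ 1/0.9298 ≈ 1.0755.
Each bolus raises the concentration by D/Vd = 2228/269 ≈ 8.283 μg/mL.
Cmax,ss = C₀/(1 − f) ≈ 8.283/0.9298 ≈ 8.908 μg/mL.
Peak 8.9 μg/mL vs MTC 13 μg/mL: below toxic threshold.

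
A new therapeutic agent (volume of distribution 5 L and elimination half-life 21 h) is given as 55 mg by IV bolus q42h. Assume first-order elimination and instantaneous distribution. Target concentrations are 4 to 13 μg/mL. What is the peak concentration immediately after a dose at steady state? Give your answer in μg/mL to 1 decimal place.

14.7 μg/mL

The dosing interval is 2 half-lives, so f = 2^(−2) = 0.25.
At steady state, R = 1/(1 − 0.25) = 4/3.
Single-dose peak C₀ = D/Vd = 55/5 = 11 μg/mL.
Steady-state peak Cmax,ss = C₀·R = 11 × 4/3 ≈ 14.667 μg/mL.
Peak 14.7 μg/mL vs MTC 13 μg/mL: exceeds toxic threshold.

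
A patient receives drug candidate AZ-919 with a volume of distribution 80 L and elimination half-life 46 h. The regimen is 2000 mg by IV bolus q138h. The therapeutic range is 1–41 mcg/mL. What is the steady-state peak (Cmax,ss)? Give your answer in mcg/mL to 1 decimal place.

The dosing interval is 3 half-lives, so f = 2^(−3) = 0.125.
At steady state, R = 1/(1 − 0.125) = 8/7.
Single-dose peak C₀ = D/Vd = 2000/80 = 25 mcg/mL.
Steady-state peak Cmax,ss = C₀·R = 25 × 8/7 ≈ 28.571 mcg/mL.
Peak 28.6 mcg/mL vs MTC 41 mcg/mL: below toxic threshold.

28.6 mcg/mL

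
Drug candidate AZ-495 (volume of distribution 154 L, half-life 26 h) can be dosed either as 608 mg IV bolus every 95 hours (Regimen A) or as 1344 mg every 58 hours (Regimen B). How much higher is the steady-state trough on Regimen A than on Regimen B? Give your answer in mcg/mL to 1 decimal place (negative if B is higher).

Regimen A: f = (1/2)^(95/26) ≈ 0.0794; Cmin,ss = (608/154)·f/(1−f) ≈ 0.341 mcg/mL.
Regimen B: f = (1/2)^(58/26) ≈ 0.2130; Cmin,ss = (1344/154)·f/(1−f) ≈ 2.362 mcg/mL.
Difference ≈ 0.341 − 2.362 ≈ -2.021 mcg/mL.

-2.0 mcg/mL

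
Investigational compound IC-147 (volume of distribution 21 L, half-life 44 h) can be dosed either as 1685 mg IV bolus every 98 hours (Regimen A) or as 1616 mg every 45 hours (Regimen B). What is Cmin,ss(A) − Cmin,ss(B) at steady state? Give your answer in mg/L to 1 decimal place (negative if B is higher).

Regimen A: f = (1/2)^(98/44) ≈ 0.2136; Cmin,ss = (1685/21)·f/(1−f) ≈ 21.794 mg/L.
Regimen B: f = (1/2)^(45/44) ≈ 0.4922; Cmin,ss = (1616/21)·f/(1−f) ≈ 74.588 mg/L.
Difference ≈ 21.794 − 74.588 ≈ -52.794 mg/L.

-52.8 mg/L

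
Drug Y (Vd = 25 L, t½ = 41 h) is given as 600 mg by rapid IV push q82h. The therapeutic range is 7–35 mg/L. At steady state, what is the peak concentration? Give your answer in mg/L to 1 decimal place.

32.0 mg/L

τ = 82 h = 2 half-lives, so f = (1/2)^2 = 0.25.
At steady state, R = 1/(1 − 0.25) = 4/3.
Single-dose peak C₀ = D/Vd = 600/25 = 24 mg/L.
Steady-state peak Cmax,ss = C₀·R = 24 × 4/3 ≈ 32.000 mg/L.
Peak 32.0 mg/L vs MTC 35 mg/L: below toxic threshold.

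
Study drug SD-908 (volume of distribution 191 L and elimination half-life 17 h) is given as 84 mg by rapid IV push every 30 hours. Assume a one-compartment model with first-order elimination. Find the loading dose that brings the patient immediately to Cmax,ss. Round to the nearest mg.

119 mg

f = (1/2)^(30/17) ≈ 0.294287; accumulation ratio R = 1/(1−f) ≈ 1.41701.
Loading dose to hit Cmax,ss on first dose: D_load = D_maint·R ≈ 84 × 1.41701 ≈ 119.03 mg.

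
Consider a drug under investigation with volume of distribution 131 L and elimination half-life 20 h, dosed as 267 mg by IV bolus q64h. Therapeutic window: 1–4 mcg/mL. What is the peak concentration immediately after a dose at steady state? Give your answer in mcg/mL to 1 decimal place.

2.3 mcg/mL

k = ln2/t½ = ln2/20 ≈ 0.034657 h⁻¹; fraction remaining f = e^(−kτ) = e^(−0.034657×64) ≈ 0.1088.
Accumulation ratio R = 1/(1 − f) ≈ 1/0.8912 ≈ 1.1221.
Single-dose peak C₀ = D/Vd = 267/131 ≈ 2.038 mcg/mL.
Steady-state peak Cmax,ss = C₀·R ≈ 2.038 × 1.1221 ≈ 2.287 mcg/mL.
Peak 2.3 mcg/mL vs MTC 4 mcg/mL: below toxic threshold.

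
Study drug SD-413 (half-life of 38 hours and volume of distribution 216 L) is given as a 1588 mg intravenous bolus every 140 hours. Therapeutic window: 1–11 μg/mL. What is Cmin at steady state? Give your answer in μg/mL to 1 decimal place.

0.6 μg/mL

τ/t½ = 140/38 ≈ 3.6842, so fraction remaining f = (1/2)^(140/38) ≈ 0.0778.
Accumulation ratio R = 1/(1 − f) ≈ 1/0.9222 ≈ 1.0844.
Each bolus raises the concentration by D/Vd = 1588/216 ≈ 7.352 μg/mL.
Cmax,ss = C₀/(1 − f) ≈ 7.352/0.9222 ≈ 7.972 μg/mL.
One interval later, Cmin,ss = Cmax,ss·e^(−kτ) ≈ 7.972 × 0.0778 ≈ 0.620 μg/mL.
Trough 0.6 μg/mL vs MEC 1 μg/mL: subtherapeutic.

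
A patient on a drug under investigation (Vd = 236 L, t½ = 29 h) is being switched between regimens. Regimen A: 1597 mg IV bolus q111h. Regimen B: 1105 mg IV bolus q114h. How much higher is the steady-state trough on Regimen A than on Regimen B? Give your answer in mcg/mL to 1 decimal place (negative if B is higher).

Regimen A: f = (1/2)^(111/29) ≈ 0.0704; Cmin,ss = (1597/236)·f/(1−f) ≈ 0.512 mcg/mL.
Regimen B: f = (1/2)^(114/29) ≈ 0.0656; Cmin,ss = (1105/236)·f/(1−f) ≈ 0.329 mcg/mL.
Difference ≈ 0.512 − 0.329 ≈ 0.183 mcg/mL.

0.2 mcg/mL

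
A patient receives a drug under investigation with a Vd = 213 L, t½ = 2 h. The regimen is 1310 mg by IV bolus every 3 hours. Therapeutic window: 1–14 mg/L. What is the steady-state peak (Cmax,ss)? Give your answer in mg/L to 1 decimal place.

k = ln2/t½ = ln2/2 ≈ 0.346574 h⁻¹; fraction remaining f = e^(−kτ) = e^(−0.346574×3) ≈ 0.3536.
Accumulation ratio R = 1/(1 − f) ≈ 1/0.6464 ≈ 1.5470.
Single-dose peak C₀ = D/Vd = 1310/213 ≈ 6.150 mg/L.
Steady-state peak Cmax,ss = C₀·R ≈ 6.150 × 1.5470 ≈ 9.514 mg/L.
Peak 9.5 mg/L vs MTC 14 mg/L: below toxic threshold.

9.5 mg/L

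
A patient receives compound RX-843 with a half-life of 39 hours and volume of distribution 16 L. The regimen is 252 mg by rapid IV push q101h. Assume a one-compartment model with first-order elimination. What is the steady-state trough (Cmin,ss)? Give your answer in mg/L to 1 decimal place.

k = ln2/t½ = ln2/39 ≈ 0.017773 h⁻¹; fraction remaining f = e^(−kτ) = e^(−0.017773×101) ≈ 0.1661.
Each bolus raises the concentration by D/Vd = 252/16 ≈ 15.750 mg/L.
Steady-state trough Cmin,ss = C₀·f/(1−f) ≈ 15.750 × 0.1661/0.8339 ≈ 3.137 mg/L.

3.1 mg/L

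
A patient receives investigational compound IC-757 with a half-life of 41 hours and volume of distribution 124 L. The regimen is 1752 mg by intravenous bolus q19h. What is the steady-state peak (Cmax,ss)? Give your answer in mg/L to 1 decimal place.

τ/t½ = 19/41 ≈ 0.46341, so fraction remaining f = (1/2)^(19/41) ≈ 0.7253.
Accumulation ratio R = 1/(1 − f) ≈ 1/0.2747 ≈ 3.6403.
Single-dose peak C₀ = D/Vd = 1752/124 ≈ 14.129 mg/L.
Steady-state peak Cmax,ss = C₀·R ≈ 14.129 × 3.6403 ≈ 51.434 mg/L.

51.4 mg/L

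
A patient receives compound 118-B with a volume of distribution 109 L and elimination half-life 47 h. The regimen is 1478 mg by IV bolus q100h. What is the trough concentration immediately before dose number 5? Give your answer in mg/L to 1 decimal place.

f = (1/2)^(τ/t½) = (1/2)^(100/47) ≈ 0.2288.
C₀ = D/Vd = 1478/109 ≈ 13.560 mg/L.
Before the 5th dose, 4 doses have been given. Superposition: Cmin = C₀·(f + f² + … + f^4).
≈ 13.560 × (0.2288 + 0.0523 + 0.0120 + 0.0027) ≈ 13.560 × 0.2958 ≈ 4.011 mg/L.

4.0 mg/L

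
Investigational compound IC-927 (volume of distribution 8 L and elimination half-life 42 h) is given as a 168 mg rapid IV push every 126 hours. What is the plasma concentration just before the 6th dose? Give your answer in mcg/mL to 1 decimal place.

f = (1/2)^(τ/t½) = (1/2)^(126/42) ≈ 0.1250.
C₀ = D/Vd = 168/8 ≈ 21.000 mcg/mL.
Before the 6th dose, 5 doses have been given. Superposition: Cmin = C₀·(f + f² + … + f^5).
≈ 21.000 × (0.1250 + 0.0156 + 0.0020 + 0.0002 + 0.0000) ≈ 21.000 × 0.1428 ≈ 2.999 mcg/mL.

3.0 mcg/mL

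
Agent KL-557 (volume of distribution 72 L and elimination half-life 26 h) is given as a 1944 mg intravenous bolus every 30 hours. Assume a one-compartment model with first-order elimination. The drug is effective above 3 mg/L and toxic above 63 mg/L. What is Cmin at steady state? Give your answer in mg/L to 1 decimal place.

22.0 mg/L

τ/t½ = 30/26 ≈ 1.1538, so fraction remaining f = (1/2)^(30/26) ≈ 0.4494.
At steady state, accumulation factor R = 1/(1 − e^(−kτ)) ≈ 1.8162.
Each bolus raises the concentration by D/Vd = 1944/72 ≈ 27.000 mg/L.
Cmax,ss = C₀/(1 − f) ≈ 27.000/0.5506 ≈ 49.037 mg/L.
Steady-state trough Cmin,ss = Cmax,ss·f ≈ 49.037 × 0.4494 ≈ 22.037 mg/L.
Trough 22.0 mg/L vs MEC 3 mg/L: adequate.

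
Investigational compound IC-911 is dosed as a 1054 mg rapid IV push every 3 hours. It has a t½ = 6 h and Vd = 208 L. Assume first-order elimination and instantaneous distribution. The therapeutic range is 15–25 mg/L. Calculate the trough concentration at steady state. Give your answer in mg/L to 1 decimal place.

12.2 mg/L

k = ln2/t½ = ln2/6 ≈ 0.115525 h⁻¹; fraction remaining f = e^(−kτ) = e^(−0.115525×3) ≈ 0.7071.
Accumulation ratio R = 1/(1 − f) ≈ 1/0.2929 ≈ 3.4141.
Single-dose peak C₀ = D/Vd = 1054/208 ≈ 5.067 mg/L.
Steady-state peak Cmax,ss = C₀·R ≈ 5.067 × 3.4141 ≈ 17.299 mg/L.
Steady-state trough Cmin,ss = Cmax,ss·f ≈ 17.299 × 0.7071 ≈ 12.232 mg/L.
Trough 12.2 mg/L vs MEC 15 mg/L: subtherapeutic.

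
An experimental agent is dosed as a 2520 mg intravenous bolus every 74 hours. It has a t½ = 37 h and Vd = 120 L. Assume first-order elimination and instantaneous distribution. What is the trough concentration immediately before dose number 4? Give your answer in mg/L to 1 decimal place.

6.9 mg/L

f = (1/2)^(τ/t½) = (1/2)^(74/37) ≈ 0.2500.
C₀ = D/Vd = 2520/120 ≈ 21.000 mg/L.
Before the 4th dose, 3 doses have been given. Superposition: Cmin = C₀·(f + f² + … + f^3).
≈ 21.000 × (0.2500 + 0.0625 + 0.0156) ≈ 21.000 × 0.3281 ≈ 6.890 mg/L.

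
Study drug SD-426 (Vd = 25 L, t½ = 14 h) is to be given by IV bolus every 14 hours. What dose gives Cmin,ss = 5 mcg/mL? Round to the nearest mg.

τ/t½ = 14/14 ≈ 1, so f = (1/2)^(14/14) ≈ 0.500000.
Cmin,ss = (D/Vd)·f/(1−f), so D = Cmin,ss·Vd·(1−f)/f.
D = 5 × 25 × (1−f)/f ≈ 5 × 25 × 1.00000 ≈ 125.00 mg.

125 mg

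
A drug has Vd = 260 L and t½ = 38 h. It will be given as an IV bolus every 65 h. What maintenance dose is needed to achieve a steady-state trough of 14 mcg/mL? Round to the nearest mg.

8273 mg

τ/t½ = 65/38 ≈ 1.7105, so f = (1/2)^(65/38) ≈ 0.305549.
Cmin,ss = (D/Vd)·f/(1−f), so D = Cmin,ss·Vd·(1−f)/f.
D = 14 × 260 × (1−f)/f ≈ 14 × 260 × 2.27280 ≈ 8272.99 mg.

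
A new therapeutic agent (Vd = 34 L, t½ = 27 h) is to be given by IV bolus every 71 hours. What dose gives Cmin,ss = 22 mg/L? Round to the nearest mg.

3881 mg

τ/t½ = 71/27 ≈ 2.6296, so f = (1/2)^(71/27) ≈ 0.161586.
Cmin,ss = (D/Vd)·f/(1−f), so D = Cmin,ss·Vd·(1−f)/f.
D = 22 × 34 × (1−f)/f ≈ 22 × 34 × 5.18865 ≈ 3881.11 mg.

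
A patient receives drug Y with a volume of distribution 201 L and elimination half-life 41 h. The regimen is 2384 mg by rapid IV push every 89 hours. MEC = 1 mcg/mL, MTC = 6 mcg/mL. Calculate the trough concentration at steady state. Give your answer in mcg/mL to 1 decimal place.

Over one 89-h interval, 89/41 ≈ 2.1707 half-lives elapse, leaving f ≈ 0.2221 of each dose.
Accumulation ratio R = 1/(1 − f) ≈ 1/0.7779 ≈ 1.2855.
Single-dose peak C₀ = D/Vd = 2384/201 ≈ 11.861 mcg/mL.
Steady-state peak Cmax,ss = C₀·R ≈ 11.861 × 1.2855 ≈ 15.247 mcg/mL.
One interval later, Cmin,ss = Cmax,ss·e^(−kτ) ≈ 15.247 × 0.2221 ≈ 3.386 mcg/mL.
Trough 3.4 mcg/mL vs MEC 1 mcg/mL: adequate.

3.4 mcg/mL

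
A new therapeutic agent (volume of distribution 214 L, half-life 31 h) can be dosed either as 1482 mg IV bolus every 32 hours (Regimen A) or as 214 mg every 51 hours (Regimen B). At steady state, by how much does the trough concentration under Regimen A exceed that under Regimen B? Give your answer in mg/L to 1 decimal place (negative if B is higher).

6.2 mg/L

Regimen A: f = (1/2)^(32/31) ≈ 0.4889; Cmin,ss = (1482/214)·f/(1−f) ≈ 6.624 mg/L.
Regimen B: f = (1/2)^(51/31) ≈ 0.3197; Cmin,ss = (214/214)·f/(1−f) ≈ 0.470 mg/L.
Difference ≈ 6.624 − 0.470 ≈ 6.154 mg/L.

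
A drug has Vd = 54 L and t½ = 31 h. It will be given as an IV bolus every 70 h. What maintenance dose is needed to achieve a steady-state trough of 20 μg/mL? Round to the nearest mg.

τ/t½ = 70/31 ≈ 2.2581, so f = (1/2)^(70/31) ≈ 0.209052.
Cmin,ss = (D/Vd)·f/(1−f), so D = Cmin,ss·Vd·(1−f)/f.
D = 20 × 54 × (1−f)/f ≈ 20 × 54 × 3.78350 ≈ 4086.18 mg.

4086 mg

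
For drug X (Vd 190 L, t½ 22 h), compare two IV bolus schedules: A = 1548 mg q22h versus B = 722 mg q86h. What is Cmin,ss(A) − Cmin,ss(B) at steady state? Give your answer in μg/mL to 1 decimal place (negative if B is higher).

Regimen A: f = (1/2)^(22/22) ≈ 0.5000; Cmin,ss = (1548/190)·f/(1−f) ≈ 8.147 μg/mL.
Regimen B: f = (1/2)^(86/22) ≈ 0.0666; Cmin,ss = (722/190)·f/(1−f) ≈ 0.271 μg/mL.
Difference ≈ 8.147 − 0.271 ≈ 7.876 μg/mL.

7.9 μg/mL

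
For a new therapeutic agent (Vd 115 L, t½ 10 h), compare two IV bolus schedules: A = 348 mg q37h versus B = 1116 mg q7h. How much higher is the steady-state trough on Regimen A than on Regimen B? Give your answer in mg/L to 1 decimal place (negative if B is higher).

Regimen A: f = (1/2)^(37/10) ≈ 0.0769; Cmin,ss = (348/115)·f/(1−f) ≈ 0.252 mg/L.
Regimen B: f = (1/2)^(7/10) ≈ 0.6156; Cmin,ss = (1116/115)·f/(1−f) ≈ 15.541 mg/L.
Difference ≈ 0.252 − 15.541 ≈ -15.289 mg/L.

-15.3 mg/L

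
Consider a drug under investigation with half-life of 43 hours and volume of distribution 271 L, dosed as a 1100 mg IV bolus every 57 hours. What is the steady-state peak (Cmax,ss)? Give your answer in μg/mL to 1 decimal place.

k = ln2/t½ = ln2/43 ≈ 0.016120 h⁻¹; fraction remaining f = e^(−kτ) = e^(−0.016120×57) ≈ 0.3990.
Accumulation ratio R = 1/(1 − f) ≈ 1/0.6010 ≈ 1.6639.
Single-dose peak C₀ = D/Vd = 1100/271 ≈ 4.059 μg/mL.
Steady-state peak Cmax,ss = C₀·R ≈ 4.059 × 1.6639 ≈ 6.754 μg/mL.

6.8 μg/mL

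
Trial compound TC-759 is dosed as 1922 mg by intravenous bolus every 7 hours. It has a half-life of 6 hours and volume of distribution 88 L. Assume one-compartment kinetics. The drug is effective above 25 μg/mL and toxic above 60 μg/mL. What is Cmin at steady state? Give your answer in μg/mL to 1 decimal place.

τ/t½ = 7/6 ≈ 1.1667, so fraction remaining f = (1/2)^(7/6) ≈ 0.4454.
Single-dose peak C₀ = D/Vd = 1922/88 ≈ 21.841 μg/mL.
Steady-state trough Cmin,ss = C₀·f/(1−f) ≈ 21.841 × 0.4454/0.5546 ≈ 17.541 μg/mL.
Trough 17.5 μg/mL vs MEC 25 μg/mL: subtherapeutic.

17.5 μg/mL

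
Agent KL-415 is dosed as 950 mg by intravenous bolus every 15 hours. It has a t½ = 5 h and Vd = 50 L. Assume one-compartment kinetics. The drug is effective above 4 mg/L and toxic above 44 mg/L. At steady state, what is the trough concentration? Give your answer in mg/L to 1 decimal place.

τ = 15 h = 3 half-lives, so f = (1/2)^3 = 0.125.
At steady state, R = 1/(1 − 0.125) = 8/7.
Single-dose peak C₀ = D/Vd = 950/50 = 19 mg/L.
Steady-state peak Cmax,ss = C₀·R = 19 × 8/7 ≈ 21.714 mg/L.
Steady-state trough Cmin,ss = Cmax,ss·f ≈ 21.714 × 0.125 ≈ 2.714 mg/L.
Trough 2.7 mg/L vs MEC 4 mg/L: subtherapeutic.

2.7 mg/L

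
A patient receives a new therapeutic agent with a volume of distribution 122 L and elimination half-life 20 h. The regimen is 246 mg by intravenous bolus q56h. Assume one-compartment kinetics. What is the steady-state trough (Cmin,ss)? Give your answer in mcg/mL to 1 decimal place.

τ/t½ = 56/20 ≈ 2.8, so fraction remaining f = (1/2)^(56/20) ≈ 0.1436.
Each bolus raises the concentration by D/Vd = 246/122 ≈ 2.016 mcg/mL.
Steady-state trough Cmin,ss = C₀·f/(1−f) ≈ 2.016 × 0.1436/0.8564 ≈ 0.338 mcg/mL.

0.3 mcg/mL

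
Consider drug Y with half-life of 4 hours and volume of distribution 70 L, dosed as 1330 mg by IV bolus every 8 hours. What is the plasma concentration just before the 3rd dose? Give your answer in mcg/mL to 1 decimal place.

f = (1/2)^(τ/t½) = (1/2)^(8/4) ≈ 0.2500.
C₀ = D/Vd = 1330/70 ≈ 19.000 mcg/mL.
Before the 3rd dose, 2 doses have been given. Superposition: Cmin = C₀·(f + f²).
≈ 19.000 × (0.2500 + 0.0625) ≈ 19.000 × 0.3125 ≈ 5.938 mcg/mL.

5.9 mcg/mL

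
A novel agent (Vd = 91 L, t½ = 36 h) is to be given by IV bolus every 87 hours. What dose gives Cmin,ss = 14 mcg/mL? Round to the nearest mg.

5528 mg

τ/t½ = 87/36 ≈ 2.4167, so f = (1/2)^(87/36) ≈ 0.187288.
Cmin,ss = (D/Vd)·f/(1−f), so D = Cmin,ss·Vd·(1−f)/f.
D = 14 × 91 × (1−f)/f ≈ 14 × 91 × 4.33937 ≈ 5528.36 mg.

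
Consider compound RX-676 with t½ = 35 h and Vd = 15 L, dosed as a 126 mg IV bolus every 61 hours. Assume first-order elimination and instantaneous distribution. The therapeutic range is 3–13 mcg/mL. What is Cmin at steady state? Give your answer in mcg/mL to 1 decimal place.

τ/t½ = 61/35 ≈ 1.7429, so fraction remaining f = (1/2)^(61/35) ≈ 0.2988.
Single-dose peak C₀ = D/Vd = 126/15 ≈ 8.400 mcg/mL.
Steady-state trough Cmin,ss = C₀·f/(1−f) ≈ 8.400 × 0.2988/0.7012 ≈ 3.579 mcg/mL.
Trough 3.6 mcg/mL vs MEC 3 mcg/mL: adequate.

3.6 mcg/mL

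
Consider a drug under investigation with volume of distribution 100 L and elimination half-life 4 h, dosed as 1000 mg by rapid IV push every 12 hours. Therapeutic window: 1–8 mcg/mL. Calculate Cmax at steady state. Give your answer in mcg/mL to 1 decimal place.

The dosing interval is 3 half-lives, so f = 2^(−3) = 0.125.
Accumulation ratio R = 1/(1 − f) = 1/0.875 = 8/7.
Single-dose peak C₀ = D/Vd = 1000/100 = 10 mcg/mL.
Steady-state peak Cmax,ss = C₀·R = 10 × 8/7 ≈ 11.429 mcg/mL.
Peak 11.4 mcg/mL vs MTC 8 mcg/mL: exceeds toxic threshold.

11.4 mcg/mL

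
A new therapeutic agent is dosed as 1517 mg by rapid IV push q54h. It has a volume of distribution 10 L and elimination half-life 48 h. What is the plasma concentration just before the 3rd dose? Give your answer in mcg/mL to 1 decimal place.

f = (1/2)^(τ/t½) = (1/2)^(54/48) ≈ 0.4585.
C₀ = D/Vd = 1517/10 ≈ 151.700 mcg/mL.
Before the 3rd dose, 2 doses have been given. Superposition: Cmin = C₀·(f + f²).
≈ 151.700 × (0.4585 + 0.2102) ≈ 151.700 × 0.6687 ≈ 101.442 mcg/mL.

101.4 mcg/mL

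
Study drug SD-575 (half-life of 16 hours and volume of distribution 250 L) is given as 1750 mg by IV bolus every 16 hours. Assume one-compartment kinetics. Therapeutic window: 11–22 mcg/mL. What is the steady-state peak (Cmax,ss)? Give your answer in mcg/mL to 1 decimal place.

14.0 mcg/mL

τ = 16 h = 1 half-life, so f = (1/2)^1 = 0.5.
Accumulation ratio R = 1/(1 − f) = 1/0.5 = 2/1.
Single-dose peak C₀ = D/Vd = 1750/250 = 7 mcg/mL.
Steady-state peak Cmax,ss = C₀·R = 7 × 2/1 ≈ 14.000 mcg/mL.
Peak 14.0 mcg/mL vs MTC 22 mcg/mL: below toxic threshold.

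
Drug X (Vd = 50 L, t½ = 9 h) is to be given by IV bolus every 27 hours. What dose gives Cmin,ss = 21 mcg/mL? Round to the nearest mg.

7350 mg

τ/t½ = 27/9 ≈ 3, so f = (1/2)^(27/9) ≈ 0.125000.
Cmin,ss = (D/Vd)·f/(1−f), so D = Cmin,ss·Vd·(1−f)/f.
D = 21 × 50 × (1−f)/f ≈ 21 × 50 × 7.00000 ≈ 7350.00 mg.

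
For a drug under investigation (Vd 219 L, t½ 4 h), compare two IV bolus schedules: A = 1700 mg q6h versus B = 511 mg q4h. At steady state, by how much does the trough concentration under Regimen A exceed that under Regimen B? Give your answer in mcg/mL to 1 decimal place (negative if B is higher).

1.9 mcg/mL

Regimen A: f = (1/2)^(6/4) ≈ 0.3536; Cmin,ss = (1700/219)·f/(1−f) ≈ 4.246 mcg/mL.
Regimen B: f = (1/2)^(4/4) ≈ 0.5000; Cmin,ss = (511/219)·f/(1−f) ≈ 2.333 mcg/mL.
Difference ≈ 4.246 − 2.333 ≈ 1.913 mcg/mL.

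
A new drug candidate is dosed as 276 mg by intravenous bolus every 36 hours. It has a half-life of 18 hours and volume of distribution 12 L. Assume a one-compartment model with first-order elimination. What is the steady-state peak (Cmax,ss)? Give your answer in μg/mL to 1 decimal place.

30.7 μg/mL

τ = 36 h = 2 half-lives, so f = (1/2)^2 = 0.25.
Accumulation ratio R = 1/(1 − f) = 1/0.75 = 4/3.
Single-dose peak C₀ = D/Vd = 276/12 = 23 μg/mL.
Steady-state peak Cmax,ss = C₀·R = 23 × 4/3 ≈ 30.667 μg/mL.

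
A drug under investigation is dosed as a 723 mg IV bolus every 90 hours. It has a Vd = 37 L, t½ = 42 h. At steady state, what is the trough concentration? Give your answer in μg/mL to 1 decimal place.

Over one 90-h interval, 90/42 ≈ 2.1429 half-lives elapse, leaving f ≈ 0.2264 of each dose.
Single-dose peak C₀ = D/Vd = 723/37 ≈ 19.541 μg/mL.
Steady-state trough Cmin,ss = C₀·f/(1−f) ≈ 19.541 × 0.2264/0.7736 ≈ 5.719 μg/mL.

5.7 μg/mL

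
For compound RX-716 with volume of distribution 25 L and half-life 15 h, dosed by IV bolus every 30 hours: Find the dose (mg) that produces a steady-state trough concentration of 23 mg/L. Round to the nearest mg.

τ/t½ = 30/15 ≈ 2, so f = (1/2)^(30/15) ≈ 0.250000.
Cmin,ss = (D/Vd)·f/(1−f), so D = Cmin,ss·Vd·(1−f)/f.
D = 23 × 25 × (1−f)/f ≈ 23 × 25 × 3.00000 ≈ 1725.00 mg.

1725 mg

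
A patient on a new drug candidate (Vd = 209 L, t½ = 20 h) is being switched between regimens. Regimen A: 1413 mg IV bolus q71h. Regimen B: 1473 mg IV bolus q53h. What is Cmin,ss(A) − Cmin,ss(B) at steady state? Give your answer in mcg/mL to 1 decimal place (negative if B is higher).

Regimen A: f = (1/2)^(71/20) ≈ 0.0854; Cmin,ss = (1413/209)·f/(1−f) ≈ 0.631 mcg/mL.
Regimen B: f = (1/2)^(53/20) ≈ 0.1593; Cmin,ss = (1473/209)·f/(1−f) ≈ 1.335 mcg/mL.
Difference ≈ 0.631 − 1.335 ≈ -0.704 mcg/mL.

-0.7 mcg/mL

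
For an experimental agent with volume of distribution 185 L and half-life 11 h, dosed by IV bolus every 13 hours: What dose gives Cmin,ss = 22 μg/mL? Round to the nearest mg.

5163 mg

τ/t½ = 13/11 ≈ 1.1818, so f = (1/2)^(13/11) ≈ 0.440796.
Cmin,ss = (D/Vd)·f/(1−f), so D = Cmin,ss·Vd·(1−f)/f.
D = 22 × 185 × (1−f)/f ≈ 22 × 185 × 1.26862 ≈ 5163.28 mg.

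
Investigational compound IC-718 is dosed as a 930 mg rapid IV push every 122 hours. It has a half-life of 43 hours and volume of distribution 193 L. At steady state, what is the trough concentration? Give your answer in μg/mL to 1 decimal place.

τ/t½ = 122/43 ≈ 2.8372, so fraction remaining f = (1/2)^(122/43) ≈ 0.1399.
Each bolus raises the concentration by D/Vd = 930/193 ≈ 4.819 μg/mL.
Steady-state trough Cmin,ss = C₀·f/(1−f) ≈ 4.819 × 0.1399/0.8601 ≈ 0.784 μg/mL.

0.8 μg/mL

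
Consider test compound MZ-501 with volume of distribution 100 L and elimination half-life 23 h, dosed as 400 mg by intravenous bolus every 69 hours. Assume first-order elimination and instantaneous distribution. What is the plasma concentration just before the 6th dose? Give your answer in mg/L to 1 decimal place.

f = (1/2)^(τ/t½) = (1/2)^(69/23) ≈ 0.1250.
C₀ = D/Vd = 400/100 ≈ 4.000 mg/L.
Before the 6th dose, 5 doses have been given. Superposition: Cmin = C₀·(f + f² + … + f^5).
≈ 4.000 × (0.1250 + 0.0156 + 0.0020 + 0.0002 + 0.0000) ≈ 4.000 × 0.1428 ≈ 0.571 mg/L.

0.6 mg/L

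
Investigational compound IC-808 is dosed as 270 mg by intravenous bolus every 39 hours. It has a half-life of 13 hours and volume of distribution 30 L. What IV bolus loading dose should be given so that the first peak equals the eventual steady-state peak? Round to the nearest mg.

f = (1/2)^(39/13) ≈ 0.125000; accumulation ratio R = 1/(1−f) ≈ 1.14286.
Loading dose to hit Cmax,ss on first dose: D_load = D_maint·R ≈ 270 × 1.14286 ≈ 308.57 mg.

309 mg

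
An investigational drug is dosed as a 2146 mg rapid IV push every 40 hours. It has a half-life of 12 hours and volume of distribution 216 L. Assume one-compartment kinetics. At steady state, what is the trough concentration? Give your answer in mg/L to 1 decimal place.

k = ln2/t½ = ln2/12 ≈ 0.057762 h⁻¹; fraction remaining f = e^(−kτ) = e^(−0.057762×40) ≈ 0.0992.
At steady state, accumulation factor R = 1/(1 − e^(−kτ)) ≈ 1.1101.
Each bolus raises the concentration by D/Vd = 2146/216 ≈ 9.935 mg/L.
Steady-state peak Cmax,ss = C₀·R ≈ 9.935 × 1.1101 ≈ 11.029 mg/L.
One interval later, Cmin,ss = Cmax,ss·e^(−kτ) ≈ 11.029 × 0.0992 ≈ 1.094 mg/L.

1.1 mg/L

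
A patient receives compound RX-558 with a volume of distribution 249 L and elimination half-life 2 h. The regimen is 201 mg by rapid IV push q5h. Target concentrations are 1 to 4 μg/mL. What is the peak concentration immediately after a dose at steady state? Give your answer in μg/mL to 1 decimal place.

1.0 μg/mL

k = ln2/t½ = ln2/2 ≈ 0.346574 h⁻¹; fraction remaining f = e^(−kτ) = e^(−0.346574×5) ≈ 0.1768.
At steady state, accumulation factor R = 1/(1 − e^(−kτ)) ≈ 1.2148.
Each bolus raises the concentration by D/Vd = 201/249 ≈ 0.807 μg/mL.
Cmax,ss = C₀/(1 − f) ≈ 0.807/0.8232 ≈ 0.980 μg/mL.
Peak 1.0 μg/mL vs MTC 4 μg/mL: below toxic threshold.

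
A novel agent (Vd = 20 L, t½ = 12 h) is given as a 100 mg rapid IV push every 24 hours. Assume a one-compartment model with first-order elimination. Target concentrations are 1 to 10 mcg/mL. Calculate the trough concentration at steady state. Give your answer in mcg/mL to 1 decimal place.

1.7 mcg/mL

The dosing interval is 2 half-lives, so f = 2^(−2) = 0.25.
At steady state, R = 1/(1 − 0.25) = 4/3.
Single-dose peak C₀ = D/Vd = 100/20 = 5 mcg/mL.
Steady-state peak Cmax,ss = C₀·R = 5 × 4/3 ≈ 6.667 mcg/mL.
Steady-state trough Cmin,ss = Cmax,ss·f ≈ 6.667 × 0.25 ≈ 1.667 mcg/mL.
Trough 1.7 mcg/mL vs MEC 1 mcg/mL: adequate.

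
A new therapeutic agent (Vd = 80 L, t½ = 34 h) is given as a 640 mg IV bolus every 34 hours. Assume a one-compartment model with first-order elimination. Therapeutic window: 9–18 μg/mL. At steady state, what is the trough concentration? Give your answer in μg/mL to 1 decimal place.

8.0 μg/mL

The dosing interval is 1 half-life, so f = 2^(−1) = 0.5.
At steady state, R = 1/(1 − 0.5) = 2/1.
Single-dose peak C₀ = D/Vd = 640/80 = 8 μg/mL.
Steady-state peak Cmax,ss = C₀·R = 8 × 2/1 ≈ 16.000 μg/mL.
Steady-state trough Cmin,ss = Cmax,ss·f ≈ 16.000 × 0.5 ≈ 8.000 μg/mL.
Trough 8.0 μg/mL vs MEC 9 μg/mL: subtherapeutic.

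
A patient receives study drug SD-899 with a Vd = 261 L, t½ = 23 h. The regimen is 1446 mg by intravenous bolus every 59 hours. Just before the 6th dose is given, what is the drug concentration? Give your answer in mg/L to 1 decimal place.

f = (1/2)^(τ/t½) = (1/2)^(59/23) ≈ 0.1690.
C₀ = D/Vd = 1446/261 ≈ 5.540 mg/L.
Before the 6th dose, 5 doses have been given. Superposition: Cmin = C₀·(f + f² + … + f^5).
≈ 5.540 × (0.1690 + 0.0286 + 0.0048 + 0.0008 + 0.0001) ≈ 5.540 × 0.2033 ≈ 1.126 mg/L.

1.1 mg/L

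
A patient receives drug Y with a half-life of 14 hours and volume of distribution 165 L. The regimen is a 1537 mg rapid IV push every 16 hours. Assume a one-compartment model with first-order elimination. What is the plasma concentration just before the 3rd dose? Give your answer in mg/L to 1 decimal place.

6.1 mg/L

f = (1/2)^(τ/t½) = (1/2)^(16/14) ≈ 0.4529.
C₀ = D/Vd = 1537/165 ≈ 9.315 mg/L.
Before the 3rd dose, 2 doses have been given. Superposition: Cmin = C₀·(f + f²).
≈ 9.315 × (0.4529 + 0.2051) ≈ 9.315 × 0.6580 ≈ 6.129 mg/L.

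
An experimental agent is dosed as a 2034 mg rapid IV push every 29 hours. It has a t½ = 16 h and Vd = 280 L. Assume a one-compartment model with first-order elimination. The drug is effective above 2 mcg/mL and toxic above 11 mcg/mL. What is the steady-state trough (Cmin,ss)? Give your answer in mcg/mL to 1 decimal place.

2.9 mcg/mL

Over one 29-h interval, 29/16 ≈ 1.8125 half-lives elapse, leaving f ≈ 0.2847 of each dose.
At steady state, accumulation factor R = 1/(1 − e^(−kτ)) ≈ 1.3980.
Each bolus raises the concentration by D/Vd = 2034/280 ≈ 7.264 mcg/mL.
Steady-state peak Cmax,ss = C₀·R ≈ 7.264 × 1.3980 ≈ 10.155 mcg/mL.
One interval later, Cmin,ss = Cmax,ss·e^(−kτ) ≈ 10.155 × 0.2847 ≈ 2.891 mcg/mL.
Trough 2.9 mcg/mL vs MEC 2 mcg/mL: adequate.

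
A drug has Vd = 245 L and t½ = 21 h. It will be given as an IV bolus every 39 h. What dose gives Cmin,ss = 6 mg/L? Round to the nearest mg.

3856 mg

τ/t½ = 39/21 ≈ 1.8571, so f = (1/2)^(39/21) ≈ 0.276022.
Cmin,ss = (D/Vd)·f/(1−f), so D = Cmin,ss·Vd·(1−f)/f.
D = 6 × 245 × (1−f)/f ≈ 6 × 245 × 2.62290 ≈ 3855.66 mg.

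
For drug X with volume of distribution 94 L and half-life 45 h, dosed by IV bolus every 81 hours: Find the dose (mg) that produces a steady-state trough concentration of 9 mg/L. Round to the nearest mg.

2100 mg

τ/t½ = 81/45 ≈ 1.8, so f = (1/2)^(81/45) ≈ 0.287175.
Cmin,ss = (D/Vd)·f/(1−f), so D = Cmin,ss·Vd·(1−f)/f.
D = 9 × 94 × (1−f)/f ≈ 9 × 94 × 2.48220 ≈ 2099.94 mg.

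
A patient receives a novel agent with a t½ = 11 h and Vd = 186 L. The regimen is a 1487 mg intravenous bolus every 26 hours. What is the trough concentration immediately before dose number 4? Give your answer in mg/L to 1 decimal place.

f = (1/2)^(τ/t½) = (1/2)^(26/11) ≈ 0.1943.
C₀ = D/Vd = 1487/186 ≈ 7.995 mg/L.
Before the 4th dose, 3 doses have been given. Superposition: Cmin = C₀·(f + f² + … + f^3).
≈ 7.995 × (0.1943 + 0.0378 + 0.0073) ≈ 7.995 × 0.2394 ≈ 1.914 mg/L.

1.9 mg/L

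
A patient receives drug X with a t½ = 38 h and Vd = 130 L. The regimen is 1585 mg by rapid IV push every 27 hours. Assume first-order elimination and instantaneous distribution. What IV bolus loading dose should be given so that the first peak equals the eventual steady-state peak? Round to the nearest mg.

4076 mg

f = (1/2)^(27/38) ≈ 0.611097; accumulation ratio R = 1/(1−f) ≈ 2.57134.
Loading dose to hit Cmax,ss on first dose: D_load = D_maint·R ≈ 1585 × 2.57134 ≈ 4075.57 mg.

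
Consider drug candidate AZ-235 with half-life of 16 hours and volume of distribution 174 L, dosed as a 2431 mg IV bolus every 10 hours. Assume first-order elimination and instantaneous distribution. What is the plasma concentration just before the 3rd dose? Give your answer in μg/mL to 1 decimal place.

14.9 μg/mL

f = (1/2)^(τ/t½) = (1/2)^(10/16) ≈ 0.6484.
C₀ = D/Vd = 2431/174 ≈ 13.971 μg/mL.
Before the 3rd dose, 2 doses have been given. Superposition: Cmin = C₀·(f + f²).
≈ 13.971 × (0.6484 + 0.4204) ≈ 13.971 × 1.0688 ≈ 14.932 μg/mL.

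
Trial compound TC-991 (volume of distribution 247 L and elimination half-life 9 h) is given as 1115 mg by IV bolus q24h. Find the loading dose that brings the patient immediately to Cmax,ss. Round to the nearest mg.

1323 mg

f = (1/2)^(24/9) ≈ 0.157490; accumulation ratio R = 1/(1−f) ≈ 1.18693.
Loading dose to hit Cmax,ss on first dose: D_load = D_maint·R ≈ 1115 × 1.18693 ≈ 1323.43 mg.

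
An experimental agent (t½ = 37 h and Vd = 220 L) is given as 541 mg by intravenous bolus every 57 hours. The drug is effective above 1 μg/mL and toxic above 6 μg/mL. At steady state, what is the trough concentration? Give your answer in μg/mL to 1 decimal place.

τ/t½ = 57/37 ≈ 1.5405, so fraction remaining f = (1/2)^(57/37) ≈ 0.3438.
Each bolus raises the concentration by D/Vd = 541/220 ≈ 2.459 μg/mL.
Steady-state trough Cmin,ss = C₀·f/(1−f) ≈ 2.459 × 0.3438/0.6562 ≈ 1.288 μg/mL.
Trough 1.3 μg/mL vs MEC 1 μg/mL: adequate.

1.3 μg/mL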